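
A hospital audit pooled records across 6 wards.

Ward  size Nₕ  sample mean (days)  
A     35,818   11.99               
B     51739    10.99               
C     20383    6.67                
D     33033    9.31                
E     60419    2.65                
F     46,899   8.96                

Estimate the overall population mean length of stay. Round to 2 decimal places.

8.14

x̄_st = (Σ Nₕx̄ₕ) / (Σ Nₕ) = (35818·11.99 + 51739·10.99 + 20383·6.67 + 33033·9.31 + 60419·2.65 + 46899·8.96) / 248291
= 2021886.66 / 248291 = 8.1432... → 8.14.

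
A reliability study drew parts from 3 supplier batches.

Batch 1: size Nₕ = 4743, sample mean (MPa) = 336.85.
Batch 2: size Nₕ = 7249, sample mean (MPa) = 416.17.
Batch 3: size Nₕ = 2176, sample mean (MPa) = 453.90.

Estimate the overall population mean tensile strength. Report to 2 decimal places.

x̄_st = (Σ Nₕx̄ₕ) / (Σ Nₕ) = (4743·336.85 + 7249·416.17 + 2176·453.90) / 14168
= 5602182.28 / 14168 = 395.4109... → 395.41.

395.41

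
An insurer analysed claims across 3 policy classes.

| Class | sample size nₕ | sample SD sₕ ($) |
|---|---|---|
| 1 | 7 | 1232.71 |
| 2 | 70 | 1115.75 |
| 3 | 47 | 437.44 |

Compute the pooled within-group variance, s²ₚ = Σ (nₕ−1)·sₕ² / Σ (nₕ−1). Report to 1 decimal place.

857997.4

1: (7−1)·1232.71² = 6·1519573.9441 = 9117443.6646
2: (70−1)·1115.75² = 69·1244898.0625 = 85897966.3125
3: (47−1)·437.44² = 46·191353.7536 = 8802272.6656
Numerator = 103817682.6427; denominator = Σ(nₕ−1) = 121.
s²ₚ = 103817682.6427/121 = 857997.377... → 857997.4.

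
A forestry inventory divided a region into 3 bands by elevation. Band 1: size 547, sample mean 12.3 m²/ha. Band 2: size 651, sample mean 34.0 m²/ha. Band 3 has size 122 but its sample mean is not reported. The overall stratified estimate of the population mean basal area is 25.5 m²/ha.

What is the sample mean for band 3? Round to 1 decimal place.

39.3

N = 547 + 651 + 122 = 1320.
Overall total = μ·N = 25.5·1320 = 33660.
Subtract the known strata: 547·12.3 + 651·34.0 = 28862.1.
Remaining total for band 3: 33660 − 28862.1 = 4797.9.
Divide by its size: 4797.9 / 122 = 39.327... → 39.3.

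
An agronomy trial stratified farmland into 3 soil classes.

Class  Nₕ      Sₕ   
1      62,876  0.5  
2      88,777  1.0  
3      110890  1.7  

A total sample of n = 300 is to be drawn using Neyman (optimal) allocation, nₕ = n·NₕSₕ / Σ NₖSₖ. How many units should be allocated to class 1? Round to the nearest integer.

31

1: NₕSₕ = 62876·0.5 = 31438
2: NₕSₕ = 88777·1.0 = 88777
3: NₕSₕ = 110890·1.7 = 188513
Σ NₕSₕ = 308728.
n_1 = 300·31438/308728 = 30.549... → 31.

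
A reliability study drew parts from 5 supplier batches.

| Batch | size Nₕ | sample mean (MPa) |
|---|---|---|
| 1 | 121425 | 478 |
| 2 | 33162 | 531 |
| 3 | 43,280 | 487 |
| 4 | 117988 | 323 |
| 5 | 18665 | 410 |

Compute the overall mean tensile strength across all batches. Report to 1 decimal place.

N = 121425 + 33162 + 43280 + 117988 + 18665 = 334520.
Weight each subgroup mean by Nₕ/N and sum.
Σ Nₕx̄ₕ = 121425·478 + 33162·531 + 43280·487 + 117988·323 + 18665·410 = 58041150 + 17609022 + 21077360 + 38110124 + 7652650 = 142490306.
Divide by N: 142490306 / 334520 = 425.955... → 426.0.

426.0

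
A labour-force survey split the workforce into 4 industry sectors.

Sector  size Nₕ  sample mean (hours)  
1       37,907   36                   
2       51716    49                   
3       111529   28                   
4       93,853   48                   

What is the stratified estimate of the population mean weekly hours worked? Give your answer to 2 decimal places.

39.07

x̄_st = (Σ Nₕx̄ₕ) / (Σ Nₕ) = (37907·36 + 51716·49 + 111529·28 + 93853·48) / 295005
= 11526492 / 295005 = 39.0722... → 39.07.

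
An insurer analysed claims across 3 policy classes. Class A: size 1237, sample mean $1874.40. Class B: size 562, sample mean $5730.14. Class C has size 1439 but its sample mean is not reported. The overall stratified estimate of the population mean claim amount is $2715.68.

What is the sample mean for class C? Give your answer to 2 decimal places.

2261.57

N = 1237 + 562 + 1439 = 3238.
Overall total = μ·N = 2715.68·3238 = 8793371.84.
Subtract the known strata: 1237·1874.40 + 562·5730.14 = 5538971.48.
Remaining total for class C: 8793371.84 − 5538971.48 = 3254400.36.
Divide by its size: 3254400.36 / 1439 = 2261.5708... → 2261.57.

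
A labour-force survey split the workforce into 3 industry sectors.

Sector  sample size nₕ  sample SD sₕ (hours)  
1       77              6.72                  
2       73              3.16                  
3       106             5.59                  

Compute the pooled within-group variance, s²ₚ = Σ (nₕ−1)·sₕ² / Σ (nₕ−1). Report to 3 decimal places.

1: (77−1)·6.72² = 76·45.1584 = 3432.0384
2: (73−1)·3.16² = 72·9.9856 = 718.9632
3: (106−1)·5.59² = 105·31.2481 = 3281.0505
Numerator = 7432.0521; denominator = Σ(nₕ−1) = 253.
s²ₚ = 7432.0521/253 = 29.3757 → 29.376.

29.376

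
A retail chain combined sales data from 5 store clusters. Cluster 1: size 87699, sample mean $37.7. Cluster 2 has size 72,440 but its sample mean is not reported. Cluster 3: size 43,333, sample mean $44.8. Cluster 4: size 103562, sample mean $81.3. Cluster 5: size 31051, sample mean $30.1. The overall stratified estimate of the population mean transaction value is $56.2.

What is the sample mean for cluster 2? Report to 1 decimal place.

60.7

Σ Nₕx̄ₕ = N·μ, so 72440·x̄_2 = 338085·56.2 − (87699·37.7 + 43333·44.8 + 103562·81.3 + 31051·30.1).
= 19000377 − 14601796.4 = 4398580.6.
x̄_2 = 4398580.6 / 72440 = 60.720... → 60.7.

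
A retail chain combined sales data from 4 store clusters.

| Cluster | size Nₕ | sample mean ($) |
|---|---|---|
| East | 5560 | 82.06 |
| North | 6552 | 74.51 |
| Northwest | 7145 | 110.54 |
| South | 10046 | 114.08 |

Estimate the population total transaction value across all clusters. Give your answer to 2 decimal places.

East: 5560·82.06 = 456253.6
North: 6552·74.51 = 488189.52
Northwest: 7145·110.54 = 789808.3
South: 10046·114.08 = 1146047.68
τ̂ = Σ Nₕx̄ₕ = 2880299.10.

2880299.10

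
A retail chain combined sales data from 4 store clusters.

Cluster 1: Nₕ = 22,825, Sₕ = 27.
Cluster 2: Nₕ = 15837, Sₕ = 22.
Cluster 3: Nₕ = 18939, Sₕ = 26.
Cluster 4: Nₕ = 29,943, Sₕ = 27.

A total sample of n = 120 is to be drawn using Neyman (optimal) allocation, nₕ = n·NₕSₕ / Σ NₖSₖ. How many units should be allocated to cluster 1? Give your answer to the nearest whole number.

33

Σ NₕSₕ = 22825·27 + 15837·22 + 18939·26 + 29943·27 = 2265564.
Share for 1: 616275/2265564 = 0.27202.
n_1 = 120 × 0.27202 = 32.642... → 33.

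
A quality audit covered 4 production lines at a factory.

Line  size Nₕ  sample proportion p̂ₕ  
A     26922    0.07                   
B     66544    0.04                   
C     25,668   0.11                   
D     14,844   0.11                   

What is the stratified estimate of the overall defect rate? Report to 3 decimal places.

0.067

N = 26922 + 66544 + 25668 + 14844 = 133978.
Overall proportion = Σ (Nₕ/N)·p̂ₕ.
Σ Nₕp̂ₕ = 1884.54 + 2661.76 + 2823.48 + 1632.84 = 9002.62.
9002.62 / 133978 = 0.06719... → 0.067.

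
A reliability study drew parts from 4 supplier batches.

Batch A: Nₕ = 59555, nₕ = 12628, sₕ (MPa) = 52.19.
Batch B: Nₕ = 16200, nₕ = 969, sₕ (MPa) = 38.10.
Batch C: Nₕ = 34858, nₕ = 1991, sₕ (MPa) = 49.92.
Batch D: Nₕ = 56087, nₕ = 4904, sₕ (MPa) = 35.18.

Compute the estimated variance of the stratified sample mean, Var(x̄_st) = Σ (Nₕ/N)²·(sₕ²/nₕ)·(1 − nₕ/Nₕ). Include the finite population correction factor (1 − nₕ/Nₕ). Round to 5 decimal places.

N = 166700; Wₕ = Nₕ/N.
batch A: (59555/166700)²·52.19²/12628·(1 − 12628/59555) = 0.02169251
batch B: (16200/166700)²·38.10²/969·(1 − 969/16200) = 0.01330143
batch C: (34858/166700)²·49.92²/1991·(1 − 1991/34858) = 0.05160232
batch D: (56087/166700)²·35.18²/4904·(1 − 4904/56087) = 0.02607102
Sum = 0.11266728 → 0.11267.

0.11267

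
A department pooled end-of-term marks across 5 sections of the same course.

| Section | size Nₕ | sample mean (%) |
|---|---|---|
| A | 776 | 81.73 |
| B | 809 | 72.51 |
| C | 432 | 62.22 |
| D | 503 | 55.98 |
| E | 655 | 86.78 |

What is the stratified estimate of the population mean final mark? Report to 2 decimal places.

73.69

N = 3175; weights Wₕ = Nₕ/N = (0.2444, 0.2548, 0.1361, 0.1584, 0.2063).
x̄_st = Σ Wₕ·x̄ₕ = 0.2444·81.73 + 0.2548·72.51 + 0.1361·62.22 + 0.1584·55.98 + 0.2063·86.78 ≈ 73.6885...
→ 73.69.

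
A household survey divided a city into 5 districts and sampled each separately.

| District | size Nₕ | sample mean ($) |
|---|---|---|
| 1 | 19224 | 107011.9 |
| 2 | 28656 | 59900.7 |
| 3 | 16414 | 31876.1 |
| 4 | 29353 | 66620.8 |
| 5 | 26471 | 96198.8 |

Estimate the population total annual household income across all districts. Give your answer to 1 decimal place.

Population total = Σ Nₕ·x̄ₕ (each stratum's size times its mean).
19224·107011.9 + 28656·59900.7 + 16414·31876.1 + 29353·66620.8 + 26471·96198.8 = 2057196765.6 + 1716514459.2 + 523214305.4 + 1955520342.4 + 2546478434.8 = 8798924307.4.

8798924307.4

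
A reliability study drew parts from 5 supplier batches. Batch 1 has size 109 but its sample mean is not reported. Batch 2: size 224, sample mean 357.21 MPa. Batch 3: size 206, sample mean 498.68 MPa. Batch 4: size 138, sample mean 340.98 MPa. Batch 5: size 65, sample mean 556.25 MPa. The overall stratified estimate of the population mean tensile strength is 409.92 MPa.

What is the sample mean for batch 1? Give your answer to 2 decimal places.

Σ Nₕx̄ₕ = N·μ, so 109·x̄_1 = 742·409.92 − (224·357.21 + 206·498.68 + 138·340.98 + 65·556.25).
= 304160.64 − 265954.61 = 38206.03.
x̄_1 = 38206.03 / 109 = 350.5140... → 350.51.

350.51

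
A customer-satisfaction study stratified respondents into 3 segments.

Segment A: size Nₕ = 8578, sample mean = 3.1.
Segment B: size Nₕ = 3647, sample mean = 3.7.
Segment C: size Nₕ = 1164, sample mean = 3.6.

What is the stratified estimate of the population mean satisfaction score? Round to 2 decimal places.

N = 8578 + 3647 + 1164 = 13389.
Overall mean = Σ (Nₕ/N)·x̄ₕ — weight by population share, not a simple average.
Σ Nₕx̄ₕ = 8578·3.1 + 3647·3.7 + 1164·3.6 = 26591.8 + 13493.9 + 4190.4 = 44276.1.
Divide by N: 44276.1 / 13389 = 3.3069... → 3.31.

3.31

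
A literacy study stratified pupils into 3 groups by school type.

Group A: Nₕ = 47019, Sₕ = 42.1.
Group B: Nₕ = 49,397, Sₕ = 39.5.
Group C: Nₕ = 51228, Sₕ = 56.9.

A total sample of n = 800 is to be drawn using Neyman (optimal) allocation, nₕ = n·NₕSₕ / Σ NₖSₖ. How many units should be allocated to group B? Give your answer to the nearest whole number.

Σ NₕSₕ = 47019·42.1 + 49397·39.5 + 51228·56.9 = 6845554.6.
Share for B: 1951181.5/6845554.6 = 0.28503.
n_B = 800 × 0.28503 = 228.023... → 228.

228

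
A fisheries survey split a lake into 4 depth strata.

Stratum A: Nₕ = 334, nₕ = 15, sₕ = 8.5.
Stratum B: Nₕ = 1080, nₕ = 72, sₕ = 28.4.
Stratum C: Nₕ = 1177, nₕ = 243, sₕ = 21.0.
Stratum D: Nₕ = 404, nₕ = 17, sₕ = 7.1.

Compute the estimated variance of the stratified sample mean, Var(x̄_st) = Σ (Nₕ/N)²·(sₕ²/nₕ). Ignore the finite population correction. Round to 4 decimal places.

N = 2995; Wₕ = Nₕ/N.
stratum A: (334/2995)²·8.5²/15 = 0.0599026
stratum B: (1080/2995)²·28.4²/72 = 1.4566595
stratum C: (1177/2995)²·21.0²/243 = 0.2802797
stratum D: (404/2995)²·7.1²/17 = 0.0539556
Sum = 1.8507974 → 1.8508.

1.8508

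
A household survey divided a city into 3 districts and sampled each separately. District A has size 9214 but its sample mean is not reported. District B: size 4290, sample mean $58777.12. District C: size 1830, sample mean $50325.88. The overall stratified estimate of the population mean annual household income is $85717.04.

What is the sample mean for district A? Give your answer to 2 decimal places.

N = 9214 + 4290 + 1830 = 15334.
Overall total = μ·N = 85717.04·15334 = 1314385091.36.
Subtract the known strata: 4290·58777.12 + 1830·50325.88 = 344250205.2.
Remaining total for district A: 1314385091.36 − 344250205.2 = 970134886.16.
Divide by its size: 970134886.16 / 9214 = 105289.2214... → 105289.22.

105289.22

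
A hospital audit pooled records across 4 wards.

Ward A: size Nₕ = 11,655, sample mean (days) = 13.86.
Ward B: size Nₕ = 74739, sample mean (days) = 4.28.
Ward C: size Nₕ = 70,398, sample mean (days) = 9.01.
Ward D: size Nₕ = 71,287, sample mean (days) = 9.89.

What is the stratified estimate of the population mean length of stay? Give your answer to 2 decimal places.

7.98

N = 11655 + 74739 + 70398 + 71287 = 228079.
Weight each subgroup mean by Nₕ/N and sum.
Σ Nₕx̄ₕ = 11655·13.86 + 74739·4.28 + 70398·9.01 + 71287·9.89 = 161538.3 + 319882.92 + 634285.98 + 705028.43 = 1820735.63.
Divide by N: 1820735.63 / 228079 = 7.9829... → 7.98.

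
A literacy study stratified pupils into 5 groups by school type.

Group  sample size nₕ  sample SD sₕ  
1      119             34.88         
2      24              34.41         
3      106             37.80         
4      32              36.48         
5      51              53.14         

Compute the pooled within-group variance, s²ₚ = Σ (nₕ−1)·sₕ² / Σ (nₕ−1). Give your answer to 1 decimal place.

1: (119−1)·34.88² = 118·1216.6144 = 143560.4992
2: (24−1)·34.41² = 23·1184.0481 = 27233.1063
3: (106−1)·37.80² = 105·1428.84 = 150028.2
4: (32−1)·36.48² = 31·1330.7904 = 41254.5024
5: (51−1)·53.14² = 50·2823.8596 = 141192.98
Numerator = 503269.2879; denominator = Σ(nₕ−1) = 327.
s²ₚ = 503269.2879/327 = 1539.050... → 1539.0.

1539.0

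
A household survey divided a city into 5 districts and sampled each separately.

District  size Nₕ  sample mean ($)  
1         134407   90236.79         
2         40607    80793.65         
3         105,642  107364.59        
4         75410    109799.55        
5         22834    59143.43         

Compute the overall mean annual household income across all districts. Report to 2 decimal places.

N = 378900; weights Wₕ = Nₕ/N = (0.3547, 0.1072, 0.2788, 0.1990, 0.0603).
x̄_st = Σ Wₕ·x̄ₕ = 0.3547·90236.79 + 0.1072·80793.65 + 0.2788·107364.59 + 0.1990·109799.55 + 0.0603·59143.43 ≈ 96019.8447...
→ 96019.84.

96019.84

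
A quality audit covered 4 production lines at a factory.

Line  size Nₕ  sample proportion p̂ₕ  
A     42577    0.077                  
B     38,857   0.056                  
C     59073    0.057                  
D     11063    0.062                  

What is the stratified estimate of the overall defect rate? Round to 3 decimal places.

Wₕ = Nₕ/N with N = 151570: 0.2809, 0.2564, 0.3897, 0.0730.
p̂_st = 0.2809·0.077 + 0.2564·0.056 + 0.3897·0.057 + 0.0730·0.062 ≈ 0.06273... → 0.063.

0.063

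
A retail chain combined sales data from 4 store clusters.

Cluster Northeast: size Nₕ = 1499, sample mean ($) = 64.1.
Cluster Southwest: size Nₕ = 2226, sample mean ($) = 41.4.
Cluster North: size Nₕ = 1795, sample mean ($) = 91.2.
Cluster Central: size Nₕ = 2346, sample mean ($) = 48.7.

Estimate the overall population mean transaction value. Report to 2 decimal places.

N = 7866; weights Wₕ = Nₕ/N = (0.1906, 0.2830, 0.2282, 0.2982).
x̄_st = Σ Wₕ·x̄ₕ = 0.1906·64.1 + 0.2830·41.4 + 0.2282·91.2 + 0.2982·48.7 ≈ 59.2673...
→ 59.27.

59.27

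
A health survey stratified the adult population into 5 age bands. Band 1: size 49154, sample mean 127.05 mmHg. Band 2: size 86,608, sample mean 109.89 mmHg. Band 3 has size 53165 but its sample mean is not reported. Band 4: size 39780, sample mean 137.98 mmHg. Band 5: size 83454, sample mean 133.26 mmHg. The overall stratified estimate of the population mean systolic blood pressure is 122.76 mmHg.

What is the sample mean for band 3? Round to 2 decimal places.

111.89

Σ Nₕx̄ₕ = N·μ, so 53165·x̄_3 = 312161·122.76 − (49154·127.05 + 86608·109.89 + 39780·137.98 + 83454·133.26).
= 38320884.36 − 32372293.26 = 5948591.1.
x̄_3 = 5948591.1 / 53165 = 111.8892... → 111.89.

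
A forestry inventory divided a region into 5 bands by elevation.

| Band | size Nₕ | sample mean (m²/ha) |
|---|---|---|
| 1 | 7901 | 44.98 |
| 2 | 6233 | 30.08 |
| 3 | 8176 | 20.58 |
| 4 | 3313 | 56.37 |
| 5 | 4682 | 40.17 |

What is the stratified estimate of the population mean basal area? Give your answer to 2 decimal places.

35.83

N = 30305; weights Wₕ = Nₕ/N = (0.2607, 0.2057, 0.2698, 0.1093, 0.1545).
x̄_st = Σ Wₕ·x̄ₕ = 0.2607·44.98 + 0.2057·30.08 + 0.2698·20.58 + 0.1093·56.37 + 0.1545·40.17 ≈ 35.8346...
→ 35.83.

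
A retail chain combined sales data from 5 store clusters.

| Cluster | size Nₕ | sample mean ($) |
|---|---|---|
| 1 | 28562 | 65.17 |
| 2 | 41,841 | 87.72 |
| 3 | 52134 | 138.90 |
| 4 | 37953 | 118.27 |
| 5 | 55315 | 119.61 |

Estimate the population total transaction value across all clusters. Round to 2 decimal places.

23878019.12

Population total = Σ Nₕ·x̄ₕ (each stratum's size times its mean).
28562·65.17 + 41841·87.72 + 52134·138.90 + 37953·118.27 + 55315·119.61 = 1861385.54 + 3670292.52 + 7241412.6 + 4488701.31 + 6616227.15 = 23878019.12.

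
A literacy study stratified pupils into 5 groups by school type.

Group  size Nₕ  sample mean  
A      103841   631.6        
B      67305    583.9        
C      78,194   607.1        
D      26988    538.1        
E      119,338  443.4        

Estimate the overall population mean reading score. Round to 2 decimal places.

N = 395666; weights Wₕ = Nₕ/N = (0.2624, 0.1701, 0.1976, 0.0682, 0.3016).
x̄_st = Σ Wₕ·x̄ₕ = 0.2624·631.6 + 0.1701·583.9 + 0.1976·607.1 + 0.0682·538.1 + 0.3016·443.4 ≈ 555.5030...
→ 555.50.

555.50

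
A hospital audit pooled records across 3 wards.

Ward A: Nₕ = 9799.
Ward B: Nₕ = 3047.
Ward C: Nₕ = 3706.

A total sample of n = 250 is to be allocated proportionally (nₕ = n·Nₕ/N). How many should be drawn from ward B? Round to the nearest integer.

Share of ward B = 3047/16552 = 0.18409.
Allocate 250 × 0.18409 = 46.022... → 46.

46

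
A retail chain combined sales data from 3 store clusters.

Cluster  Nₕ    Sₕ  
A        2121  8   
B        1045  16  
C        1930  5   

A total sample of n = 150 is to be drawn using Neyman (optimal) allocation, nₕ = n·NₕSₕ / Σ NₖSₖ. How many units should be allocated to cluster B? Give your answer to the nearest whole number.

A: NₕSₕ = 2121·8 = 16968
B: NₕSₕ = 1045·16 = 16720
C: NₕSₕ = 1930·5 = 9650
Σ NₕSₕ = 43338.
n_B = 150·16720/43338 = 57.871... → 58.

58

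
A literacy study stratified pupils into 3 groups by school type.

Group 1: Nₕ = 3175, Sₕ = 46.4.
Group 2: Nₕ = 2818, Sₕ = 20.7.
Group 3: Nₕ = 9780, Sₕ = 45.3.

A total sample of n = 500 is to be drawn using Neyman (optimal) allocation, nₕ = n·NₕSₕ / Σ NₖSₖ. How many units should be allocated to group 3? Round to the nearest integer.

341

Σ NₕSₕ = 3175·46.4 + 2818·20.7 + 9780·45.3 = 648686.6.
Share for 3: 443034/648686.6 = 0.68297.
n_3 = 500 × 0.68297 = 341.485... → 341.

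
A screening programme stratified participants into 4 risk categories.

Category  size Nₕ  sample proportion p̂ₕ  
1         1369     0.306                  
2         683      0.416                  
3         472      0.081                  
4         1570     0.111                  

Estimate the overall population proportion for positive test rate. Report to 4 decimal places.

0.2236

N = 1369 + 683 + 472 + 1570 = 4094.
Overall proportion = Σ (Nₕ/N)·p̂ₕ.
Σ Nₕp̂ₕ = 418.914 + 284.128 + 38.232 + 174.27 = 915.544.
915.544 / 4094 = 0.223631... → 0.2236.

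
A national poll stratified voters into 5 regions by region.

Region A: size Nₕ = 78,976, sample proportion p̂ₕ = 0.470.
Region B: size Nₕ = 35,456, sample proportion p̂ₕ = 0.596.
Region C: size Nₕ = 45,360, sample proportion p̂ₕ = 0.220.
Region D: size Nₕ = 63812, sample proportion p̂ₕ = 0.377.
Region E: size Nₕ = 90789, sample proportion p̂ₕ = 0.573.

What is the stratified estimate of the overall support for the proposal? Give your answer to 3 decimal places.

0.459

N = 78976 + 35456 + 45360 + 63812 + 90789 = 314393.
Overall proportion = Σ (Nₕ/N)·p̂ₕ.
Σ Nₕp̂ₕ = 37118.72 + 21131.776 + 9979.2 + 24057.124 + 52022.097 = 144308.917.
144308.917 / 314393 = 0.45901... → 0.459.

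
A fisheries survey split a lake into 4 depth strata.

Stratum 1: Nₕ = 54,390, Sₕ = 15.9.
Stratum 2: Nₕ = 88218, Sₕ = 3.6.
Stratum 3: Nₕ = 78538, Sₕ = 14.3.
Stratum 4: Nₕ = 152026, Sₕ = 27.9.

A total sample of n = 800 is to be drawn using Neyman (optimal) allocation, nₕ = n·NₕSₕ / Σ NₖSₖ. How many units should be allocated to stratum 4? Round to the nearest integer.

518

1: NₕSₕ = 54390·15.9 = 864801
2: NₕSₕ = 88218·3.6 = 317584.8
3: NₕSₕ = 78538·14.3 = 1123093.4
4: NₕSₕ = 152026·27.9 = 4241525.4
Σ NₕSₕ = 6547004.6.
n_4 = 800·4241525.4/6547004.6 = 518.286... → 518.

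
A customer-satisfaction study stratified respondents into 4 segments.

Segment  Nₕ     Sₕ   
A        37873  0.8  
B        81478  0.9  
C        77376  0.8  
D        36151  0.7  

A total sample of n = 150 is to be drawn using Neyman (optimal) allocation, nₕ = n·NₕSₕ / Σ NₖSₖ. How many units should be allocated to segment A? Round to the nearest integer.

24

Σ NₕSₕ = 37873·0.8 + 81478·0.9 + 77376·0.8 + 36151·0.7 = 190835.1.
Share for A: 30298.4/190835.1 = 0.15877.
n_A = 150 × 0.15877 = 23.815... → 24.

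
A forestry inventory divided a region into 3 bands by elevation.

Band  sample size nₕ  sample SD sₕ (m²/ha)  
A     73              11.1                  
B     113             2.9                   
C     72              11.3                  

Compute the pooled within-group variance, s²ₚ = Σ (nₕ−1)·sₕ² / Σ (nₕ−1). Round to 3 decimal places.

74.035

A: (73−1)·11.1² = 72·123.21 = 8871.12
B: (113−1)·2.9² = 112·8.41 = 941.92
C: (72−1)·11.3² = 71·127.69 = 9065.99
Numerator = 18879.03; denominator = Σ(nₕ−1) = 255.
s²ₚ = 18879.03/255 = 74.03541... → 74.035.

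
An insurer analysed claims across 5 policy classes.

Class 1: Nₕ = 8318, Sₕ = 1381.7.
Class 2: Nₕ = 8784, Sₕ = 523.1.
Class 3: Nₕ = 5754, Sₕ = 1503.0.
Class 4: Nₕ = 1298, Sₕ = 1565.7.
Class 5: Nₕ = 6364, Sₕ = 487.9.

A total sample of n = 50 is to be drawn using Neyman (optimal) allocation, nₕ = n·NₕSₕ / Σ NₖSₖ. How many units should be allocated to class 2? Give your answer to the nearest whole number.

Σ NₕSₕ = 8318·1381.7 + 8784·523.1 + 5754·1503.0 + 1298·1565.7 + 6364·487.9 = 29873427.2.
Share for 2: 4594910.4/29873427.2 = 0.15381.
n_2 = 50 × 0.15381 = 7.691... → 8.

8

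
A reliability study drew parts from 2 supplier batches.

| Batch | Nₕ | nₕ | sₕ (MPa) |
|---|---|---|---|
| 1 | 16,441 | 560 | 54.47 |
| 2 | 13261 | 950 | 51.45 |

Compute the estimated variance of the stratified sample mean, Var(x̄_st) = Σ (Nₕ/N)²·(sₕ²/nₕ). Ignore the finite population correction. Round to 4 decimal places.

N = 29702. Term for each stratum: Wₕ²sₕ²/nₕ.
Var(x̄_st) = 1.6233486 + 0.5554287 = 2.1787773 → 2.1788.

2.1788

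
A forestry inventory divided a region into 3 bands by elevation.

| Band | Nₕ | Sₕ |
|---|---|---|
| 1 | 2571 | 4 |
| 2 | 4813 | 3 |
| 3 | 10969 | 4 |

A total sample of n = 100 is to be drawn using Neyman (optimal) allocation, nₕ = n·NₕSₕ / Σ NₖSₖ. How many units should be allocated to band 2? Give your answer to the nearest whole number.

21

1: NₕSₕ = 2571·4 = 10284
2: NₕSₕ = 4813·3 = 14439
3: NₕSₕ = 10969·4 = 43876
Σ NₕSₕ = 68599.
n_2 = 100·14439/68599 = 21.048... → 21.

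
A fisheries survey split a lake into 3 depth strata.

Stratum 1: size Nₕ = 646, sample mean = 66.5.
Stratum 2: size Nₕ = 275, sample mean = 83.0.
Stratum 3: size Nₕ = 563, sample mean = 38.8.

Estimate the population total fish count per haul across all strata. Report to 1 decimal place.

87628.4

1: 646·66.5 = 42959
2: 275·83.0 = 22825
3: 563·38.8 = 21844.4
τ̂ = Σ Nₕx̄ₕ = 87628.4.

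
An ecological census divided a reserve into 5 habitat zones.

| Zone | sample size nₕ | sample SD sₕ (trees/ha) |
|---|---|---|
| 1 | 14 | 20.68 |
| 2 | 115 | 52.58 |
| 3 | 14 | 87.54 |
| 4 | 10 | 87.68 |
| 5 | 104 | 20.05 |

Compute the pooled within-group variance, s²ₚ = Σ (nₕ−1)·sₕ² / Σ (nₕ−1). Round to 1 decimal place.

1: (14−1)·20.68² = 13·427.6624 = 5559.6112
2: (115−1)·52.58² = 114·2764.6564 = 315170.8296
3: (14−1)·87.54² = 13·7663.2516 = 99622.2708
4: (10−1)·87.68² = 9·7687.7824 = 69190.0416
5: (104−1)·20.05² = 103·402.0025 = 41406.2575
Numerator = 530949.0107; denominator = Σ(nₕ−1) = 252.
s²ₚ = 530949.0107/252 = 2106.941... → 2106.9.

2106.9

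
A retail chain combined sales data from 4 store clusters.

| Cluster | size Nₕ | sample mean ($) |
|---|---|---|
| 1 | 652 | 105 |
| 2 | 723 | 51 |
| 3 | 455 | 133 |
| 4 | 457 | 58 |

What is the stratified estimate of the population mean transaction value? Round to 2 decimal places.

84.11

x̄_st = (Σ Nₕx̄ₕ) / (Σ Nₕ) = (652·105 + 723·51 + 455·133 + 457·58) / 2287
= 192354 / 2287 = 84.1076... → 84.11.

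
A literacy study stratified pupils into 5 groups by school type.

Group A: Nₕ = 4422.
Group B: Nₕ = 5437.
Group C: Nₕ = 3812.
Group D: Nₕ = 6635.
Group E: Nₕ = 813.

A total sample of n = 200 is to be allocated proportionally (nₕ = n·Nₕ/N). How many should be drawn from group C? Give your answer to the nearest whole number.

Share of group C = 3812/21119 = 0.18050.
Allocate 200 × 0.18050 = 36.100... → 36.

36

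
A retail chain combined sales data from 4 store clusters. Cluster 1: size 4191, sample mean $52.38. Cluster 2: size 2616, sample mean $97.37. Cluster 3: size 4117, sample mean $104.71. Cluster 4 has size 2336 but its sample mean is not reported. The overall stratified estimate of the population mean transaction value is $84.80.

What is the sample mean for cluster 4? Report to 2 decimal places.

N = 4191 + 2616 + 4117 + 2336 = 13260.
Overall total = μ·N = 84.80·13260 = 1124448.
Subtract the known strata: 4191·52.38 + 2616·97.37 + 4117·104.71 = 905335.57.
Remaining total for cluster 4: 1124448 − 905335.57 = 219112.43.
Divide by its size: 219112.43 / 2336 = 93.7981... → 93.80.

93.80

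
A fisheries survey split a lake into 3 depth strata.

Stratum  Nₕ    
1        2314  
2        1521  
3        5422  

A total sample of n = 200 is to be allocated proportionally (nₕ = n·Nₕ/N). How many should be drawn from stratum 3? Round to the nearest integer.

Share of stratum 3 = 5422/9257 = 0.58572.
Allocate 200 × 0.58572 = 117.144... → 117.

117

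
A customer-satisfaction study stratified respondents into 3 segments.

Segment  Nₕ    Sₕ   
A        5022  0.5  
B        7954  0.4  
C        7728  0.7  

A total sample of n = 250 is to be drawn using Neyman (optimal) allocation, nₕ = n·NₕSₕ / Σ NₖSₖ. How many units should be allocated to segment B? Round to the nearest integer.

A: NₕSₕ = 5022·0.5 = 2511
B: NₕSₕ = 7954·0.4 = 3181.6
C: NₕSₕ = 7728·0.7 = 5409.6
Σ NₕSₕ = 11102.2.
n_B = 250·3181.6/11102.2 = 71.643... → 72.

72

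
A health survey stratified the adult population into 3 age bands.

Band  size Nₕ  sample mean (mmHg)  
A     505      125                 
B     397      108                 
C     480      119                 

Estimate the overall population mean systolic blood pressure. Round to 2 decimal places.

118.03

x̄_st = (Σ Nₕx̄ₕ) / (Σ Nₕ) = (505·125 + 397·108 + 480·119) / 1382
= 163121 / 1382 = 118.0326... → 118.03.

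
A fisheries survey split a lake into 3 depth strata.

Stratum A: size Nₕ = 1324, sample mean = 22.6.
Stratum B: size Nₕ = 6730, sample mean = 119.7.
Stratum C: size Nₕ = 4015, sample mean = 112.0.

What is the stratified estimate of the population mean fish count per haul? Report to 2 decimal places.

106.49

x̄_st = (Σ Nₕx̄ₕ) / (Σ Nₕ) = (1324·22.6 + 6730·119.7 + 4015·112.0) / 12069
= 1285183.4 / 12069 = 106.4863... → 106.49.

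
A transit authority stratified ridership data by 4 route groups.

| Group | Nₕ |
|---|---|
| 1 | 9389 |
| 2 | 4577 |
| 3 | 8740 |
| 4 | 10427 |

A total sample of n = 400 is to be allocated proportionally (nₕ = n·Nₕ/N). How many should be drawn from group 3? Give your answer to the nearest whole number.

N = 9389 + 4577 + 8740 + 10427 = 33133.
n_3 = 400·8740/33133 = 105.514... → 106.

106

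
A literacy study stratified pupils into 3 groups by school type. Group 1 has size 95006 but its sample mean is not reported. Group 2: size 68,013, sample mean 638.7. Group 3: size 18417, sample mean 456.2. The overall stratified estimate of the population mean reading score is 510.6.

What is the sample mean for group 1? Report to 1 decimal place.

Σ Nₕx̄ₕ = N·μ, so 95006·x̄_1 = 181436·510.6 − (68013·638.7 + 18417·456.2).
= 92641221.6 − 51841738.5 = 40799483.1.
x̄_1 = 40799483.1 / 95006 = 429.441... → 429.4.

429.4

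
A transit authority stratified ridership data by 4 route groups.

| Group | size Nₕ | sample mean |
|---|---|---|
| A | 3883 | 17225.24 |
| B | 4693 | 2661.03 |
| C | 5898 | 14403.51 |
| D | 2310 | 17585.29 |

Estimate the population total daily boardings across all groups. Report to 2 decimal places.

204947742.59

A: 3883·17225.24 = 66885606.92
B: 4693·2661.03 = 12488213.79
C: 5898·14403.51 = 84951901.98
D: 2310·17585.29 = 40622019.9
τ̂ = Σ Nₕx̄ₕ = 204947742.59.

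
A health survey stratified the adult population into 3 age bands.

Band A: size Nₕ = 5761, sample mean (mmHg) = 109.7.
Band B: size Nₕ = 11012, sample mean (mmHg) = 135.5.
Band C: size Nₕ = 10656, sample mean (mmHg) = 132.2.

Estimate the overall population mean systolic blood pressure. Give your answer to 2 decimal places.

N = 27429; weights Wₕ = Nₕ/N = (0.2100, 0.4015, 0.3885).
x̄_st = Σ Wₕ·x̄ₕ = 0.2100·109.7 + 0.4015·135.5 + 0.3885·132.2 ≈ 128.7991...
→ 128.80.

128.80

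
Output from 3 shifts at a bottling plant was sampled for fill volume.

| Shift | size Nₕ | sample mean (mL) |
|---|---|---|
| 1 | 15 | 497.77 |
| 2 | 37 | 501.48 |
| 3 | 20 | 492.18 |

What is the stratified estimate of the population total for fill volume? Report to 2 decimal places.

Population total = Σ Nₕ·x̄ₕ (each stratum's size times its mean).
15·497.77 + 37·501.48 + 20·492.18 = 7466.55 + 18554.76 + 9843.6 = 35864.91.

35864.91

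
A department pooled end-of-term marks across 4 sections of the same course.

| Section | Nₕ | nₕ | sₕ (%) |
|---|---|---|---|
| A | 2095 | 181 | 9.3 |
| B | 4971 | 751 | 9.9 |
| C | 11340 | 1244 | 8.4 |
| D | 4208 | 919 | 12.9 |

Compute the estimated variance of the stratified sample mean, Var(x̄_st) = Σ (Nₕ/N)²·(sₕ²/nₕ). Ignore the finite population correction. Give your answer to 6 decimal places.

N = 22614; Wₕ = Nₕ/N.
section A: (2095/22614)²·9.3²/181 = 0.004101102
section B: (4971/22614)²·9.9²/751 = 0.006306134
section C: (11340/22614)²·8.4²/1244 = 0.014262955
section D: (4208/22614)²·12.9²/919 = 0.006269900
Sum = 0.030940092 → 0.030940.

0.030940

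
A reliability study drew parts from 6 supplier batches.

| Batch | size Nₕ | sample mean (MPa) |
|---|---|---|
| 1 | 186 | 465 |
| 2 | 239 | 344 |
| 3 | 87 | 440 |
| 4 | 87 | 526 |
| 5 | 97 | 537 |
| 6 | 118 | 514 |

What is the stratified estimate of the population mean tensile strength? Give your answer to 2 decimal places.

N = 186 + 239 + 87 + 87 + 97 + 118 = 814.
Overall mean = Σ (Nₕ/N)·x̄ₕ — weight by population share, not a simple average.
Σ Nₕx̄ₕ = 186·465 + 239·344 + 87·440 + 87·526 + 97·537 + 118·514 = 86490 + 82216 + 38280 + 45762 + 52089 + 60652 = 365489.
Divide by N: 365489 / 814 = 449.0037... → 449.00.

449.00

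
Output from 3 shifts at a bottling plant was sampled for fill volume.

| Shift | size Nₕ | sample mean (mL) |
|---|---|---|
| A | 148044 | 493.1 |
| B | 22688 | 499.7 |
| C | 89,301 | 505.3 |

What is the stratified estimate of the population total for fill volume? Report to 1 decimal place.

129461485.3

Estimate total by summing Nₕ·x̄ₕ over strata.
148044·493.1 + 22688·499.7 + 89301·505.3 = 73000496.4 + 11337193.6 + 45123795.3 = 129461485.3.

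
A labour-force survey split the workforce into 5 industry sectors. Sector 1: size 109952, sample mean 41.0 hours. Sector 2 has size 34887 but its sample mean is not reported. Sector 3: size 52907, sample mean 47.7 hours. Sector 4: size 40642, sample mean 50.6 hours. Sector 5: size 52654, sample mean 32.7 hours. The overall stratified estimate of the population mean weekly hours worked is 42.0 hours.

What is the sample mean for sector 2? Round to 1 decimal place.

N = 109952 + 34887 + 52907 + 40642 + 52654 = 291042.
Overall total = μ·N = 42.0·291042 = 12223764.
Subtract the known strata: 109952·41.0 + 52907·47.7 + 40642·50.6 + 52654·32.7 = 10809966.9.
Remaining total for sector 2: 12223764 − 10809966.9 = 1413797.1.
Divide by its size: 1413797.1 / 34887 = 40.525... → 40.5.

40.5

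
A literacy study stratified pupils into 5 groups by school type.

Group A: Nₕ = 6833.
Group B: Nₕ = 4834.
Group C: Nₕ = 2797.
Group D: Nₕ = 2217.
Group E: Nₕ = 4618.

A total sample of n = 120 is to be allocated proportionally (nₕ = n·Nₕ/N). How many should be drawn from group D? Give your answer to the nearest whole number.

12

N = 6833 + 4834 + 2797 + 2217 + 4618 = 21299.
n_D = 120·2217/21299 = 12.491... → 12.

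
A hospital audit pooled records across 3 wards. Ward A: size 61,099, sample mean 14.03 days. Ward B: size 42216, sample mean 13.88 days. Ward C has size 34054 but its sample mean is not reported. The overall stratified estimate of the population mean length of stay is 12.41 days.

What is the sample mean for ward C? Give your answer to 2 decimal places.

N = 61099 + 42216 + 34054 = 137369.
Overall total = μ·N = 12.41·137369 = 1704749.29.
Subtract the known strata: 61099·14.03 + 42216·13.88 = 1443177.05.
Remaining total for ward C: 1704749.29 − 1443177.05 = 261572.24.
Divide by its size: 261572.24 / 34054 = 7.6811... → 7.68.

7.68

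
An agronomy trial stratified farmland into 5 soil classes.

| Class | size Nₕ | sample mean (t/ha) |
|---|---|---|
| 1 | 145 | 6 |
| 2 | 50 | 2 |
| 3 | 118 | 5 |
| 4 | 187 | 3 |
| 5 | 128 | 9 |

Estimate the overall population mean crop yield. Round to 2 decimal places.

x̄_st = (Σ Nₕx̄ₕ) / (Σ Nₕ) = (145·6 + 50·2 + 118·5 + 187·3 + 128·9) / 628
= 3273 / 628 = 5.2118... → 5.21.

5.21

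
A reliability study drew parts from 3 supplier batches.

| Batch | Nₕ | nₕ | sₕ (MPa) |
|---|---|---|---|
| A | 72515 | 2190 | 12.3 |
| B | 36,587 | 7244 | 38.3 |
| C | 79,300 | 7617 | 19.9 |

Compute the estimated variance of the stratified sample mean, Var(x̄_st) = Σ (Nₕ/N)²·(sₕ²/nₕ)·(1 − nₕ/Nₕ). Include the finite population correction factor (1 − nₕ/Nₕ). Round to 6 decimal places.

N = 188402. Term for each stratum: Wₕ²sₕ²/nₕ·(1−nₕ/Nₕ).
Var(x̄_st) = 0.009925050 + 0.006124624 + 0.008326079 = 0.024375752 → 0.024376.

0.024376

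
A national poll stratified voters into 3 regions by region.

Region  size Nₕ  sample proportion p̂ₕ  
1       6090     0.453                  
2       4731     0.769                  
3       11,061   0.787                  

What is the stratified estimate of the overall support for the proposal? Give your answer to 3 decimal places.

0.690

N = 6090 + 4731 + 11061 = 21882.
Overall proportion = Σ (Nₕ/N)·p̂ₕ.
Σ Nₕp̂ₕ = 2758.77 + 3638.139 + 8705.007 = 15101.916.
15101.916 / 21882 = 0.69015... → 0.690.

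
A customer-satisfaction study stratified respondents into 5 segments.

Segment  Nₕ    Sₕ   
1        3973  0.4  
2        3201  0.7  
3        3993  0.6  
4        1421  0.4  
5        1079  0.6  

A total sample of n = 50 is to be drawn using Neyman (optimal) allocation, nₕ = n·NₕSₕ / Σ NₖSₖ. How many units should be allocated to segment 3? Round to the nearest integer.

1: NₕSₕ = 3973·0.4 = 1589.2
2: NₕSₕ = 3201·0.7 = 2240.7
3: NₕSₕ = 3993·0.6 = 2395.8
4: NₕSₕ = 1421·0.4 = 568.4
5: NₕSₕ = 1079·0.6 = 647.4
Σ NₕSₕ = 7441.5.
n_3 = 50·2395.8/7441.5 = 16.098... → 16.

16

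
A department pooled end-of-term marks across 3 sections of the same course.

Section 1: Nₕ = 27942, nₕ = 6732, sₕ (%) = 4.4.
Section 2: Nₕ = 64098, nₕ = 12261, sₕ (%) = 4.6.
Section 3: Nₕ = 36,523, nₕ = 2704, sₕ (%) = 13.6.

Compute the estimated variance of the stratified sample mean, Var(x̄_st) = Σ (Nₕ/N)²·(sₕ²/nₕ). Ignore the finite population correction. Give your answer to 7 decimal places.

N = 128563; Wₕ = Nₕ/N.
section 1: (27942/128563)²·4.4²/6732 = 0.0001358452
section 2: (64098/128563)²·4.6²/12261 = 0.0004289896
section 3: (36523/128563)²·13.6²/2704 = 0.0055204187
Sum = 0.0060852535 → 0.0060853.

0.0060853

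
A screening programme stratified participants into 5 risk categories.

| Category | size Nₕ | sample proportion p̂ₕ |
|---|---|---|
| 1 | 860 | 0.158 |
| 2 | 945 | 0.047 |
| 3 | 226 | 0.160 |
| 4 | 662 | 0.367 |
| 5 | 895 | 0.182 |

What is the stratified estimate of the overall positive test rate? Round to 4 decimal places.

N = 860 + 945 + 226 + 662 + 895 = 3588.
Overall proportion = Σ (Nₕ/N)·p̂ₕ.
Σ Nₕp̂ₕ = 135.88 + 44.415 + 36.16 + 242.954 + 162.89 = 622.299.
622.299 / 3588 = 0.173439... → 0.1734.

0.1734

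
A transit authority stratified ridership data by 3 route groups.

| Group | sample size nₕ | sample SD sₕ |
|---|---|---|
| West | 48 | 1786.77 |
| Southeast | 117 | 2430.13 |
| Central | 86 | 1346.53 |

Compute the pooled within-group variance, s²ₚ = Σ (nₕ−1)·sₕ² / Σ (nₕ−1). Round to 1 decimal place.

Degrees of freedom: 47 + 116 + 85 = 248.
Σ(nₕ−1)sₕ² = 47·3192547.0329 + 116·5905531.8169 + 85·1813143.0409 = 989208559.7832.
s²ₚ = 989208559.7832 / 248 = 3988744.193... → 3988744.2.

3988744.2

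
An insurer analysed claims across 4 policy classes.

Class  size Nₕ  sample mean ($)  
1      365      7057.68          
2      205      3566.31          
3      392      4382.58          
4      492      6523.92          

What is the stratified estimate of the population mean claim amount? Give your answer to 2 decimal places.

N = 365 + 205 + 392 + 492 = 1454.
Overall mean = Σ (Nₕ/N)·x̄ₕ — weight by population share, not a simple average.
Σ Nₕx̄ₕ = 365·7057.68 + 205·3566.31 + 392·4382.58 + 492·6523.92 = 2576053.2 + 731093.55 + 1717971.36 + 3209768.64 = 8234886.75.
Divide by N: 8234886.75 / 1454 = 5663.6085... → 5663.61.

5663.61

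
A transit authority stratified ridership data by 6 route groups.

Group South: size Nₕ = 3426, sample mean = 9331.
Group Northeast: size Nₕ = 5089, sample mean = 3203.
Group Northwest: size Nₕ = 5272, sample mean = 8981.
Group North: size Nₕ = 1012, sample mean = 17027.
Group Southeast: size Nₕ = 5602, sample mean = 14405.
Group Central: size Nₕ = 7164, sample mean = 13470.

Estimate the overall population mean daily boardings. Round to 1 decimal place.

x̄_st = (Σ Nₕx̄ₕ) / (Σ Nₕ) = (3426·9331 + 5089·3203 + 5272·8981 + 1012·17027 + 5602·14405 + 7164·13470) / 27565
= 290043119 / 27565 = 10522.152... → 10522.2.

10522.2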